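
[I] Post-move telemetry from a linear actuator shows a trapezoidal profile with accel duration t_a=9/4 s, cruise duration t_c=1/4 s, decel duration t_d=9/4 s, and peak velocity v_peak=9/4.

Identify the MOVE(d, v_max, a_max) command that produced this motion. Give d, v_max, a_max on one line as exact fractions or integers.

a_max = (9/4)/(9/4) = 1
d_a = ½·9/4·9/4 = 81/32; d_c = 9/4·1/4 = 9/16
d = 2·81/32 + 9/16 = 45/8
t_c = 1/4 > 0 → v_max = v_peak = 9/4

d=45/8 v_max=9/4 a_max=1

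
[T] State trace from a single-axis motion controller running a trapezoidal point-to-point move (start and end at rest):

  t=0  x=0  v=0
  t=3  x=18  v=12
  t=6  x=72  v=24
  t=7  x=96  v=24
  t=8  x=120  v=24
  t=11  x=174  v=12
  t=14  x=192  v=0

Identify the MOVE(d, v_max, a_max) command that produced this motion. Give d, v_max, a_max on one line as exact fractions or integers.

d=192 v_max=24 a_max=4

final state: t=14, x=192, v=0 → d = 192
a_max = (12−0)/(3−0) = 4
max v = 24 over t∈[6,8] → v_max = 24
check: 24·(6+2) = 192 ✓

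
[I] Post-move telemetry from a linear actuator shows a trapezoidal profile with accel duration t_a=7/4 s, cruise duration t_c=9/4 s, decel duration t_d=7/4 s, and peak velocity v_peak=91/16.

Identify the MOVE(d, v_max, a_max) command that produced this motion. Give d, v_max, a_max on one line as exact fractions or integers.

d=91/4 v_max=91/16 a_max=13/4

a_max = (91/16)/(7/4) = 13/4
d_a = ½·91/16·7/4 = 637/128; d_c = 91/16·9/4 = 819/64
d = 2·637/128 + 819/64 = 91/4
t_c = 9/4 > 0 so v_max = 91/16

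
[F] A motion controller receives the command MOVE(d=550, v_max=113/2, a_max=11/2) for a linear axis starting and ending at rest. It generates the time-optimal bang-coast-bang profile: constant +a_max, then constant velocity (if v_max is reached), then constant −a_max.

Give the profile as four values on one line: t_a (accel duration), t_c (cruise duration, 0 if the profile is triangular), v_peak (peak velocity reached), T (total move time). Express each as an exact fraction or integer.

(v_max)²/a_max = (113/2)²/(11/2) = 12769/22
550 < 12769/22 → triangular
v_peak = √(550·11/2) = √3025 = 55
t_a = 55/(11/2) = 10; t_c = 0
T = 2·10 = 20

t_a=10 t_c=0 v_peak=55 T=20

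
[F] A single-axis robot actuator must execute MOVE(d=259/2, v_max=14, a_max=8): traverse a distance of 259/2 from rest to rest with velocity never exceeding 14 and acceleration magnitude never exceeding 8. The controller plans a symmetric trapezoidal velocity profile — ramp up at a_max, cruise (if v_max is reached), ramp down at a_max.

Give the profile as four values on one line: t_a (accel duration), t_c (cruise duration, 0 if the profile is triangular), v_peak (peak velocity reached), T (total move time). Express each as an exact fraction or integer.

vₘ²/aₘ = 14²/8 = 49/2
259/2 ≥ 49/2 → trapezoidal
t_a = 14/8 = 7/4; v_peak = 14
d_cruise = 259/2 − 49/2 = 105; t_c = 105/14 = 15/2
T = 2·7/4 + 15/2 = 11

t_a=7/4 t_c=15/2 v_peak=14 T=11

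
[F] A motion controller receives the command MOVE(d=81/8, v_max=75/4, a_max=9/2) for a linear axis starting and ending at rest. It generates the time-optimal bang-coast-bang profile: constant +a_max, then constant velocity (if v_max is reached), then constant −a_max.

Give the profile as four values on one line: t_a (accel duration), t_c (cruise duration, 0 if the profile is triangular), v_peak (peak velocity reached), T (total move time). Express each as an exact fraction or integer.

vₘ²/aₘ = (75/4)²/(9/2) = 625/8
81/8 < 625/8 ⇒ no cruise
v_peak = √(81/8·9/2) = √(729/16) = 27/4
t_a = (27/4)/(9/2) = 3/2; t_c = 0
T = 2·3/2 = 3

t_a=3/2 t_c=0 v_peak=27/4 T=3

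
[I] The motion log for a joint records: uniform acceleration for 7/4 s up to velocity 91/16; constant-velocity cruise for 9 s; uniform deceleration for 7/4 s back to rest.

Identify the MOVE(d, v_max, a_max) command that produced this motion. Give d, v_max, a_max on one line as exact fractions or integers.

d=3913/64 v_max=91/16 a_max=13/4

a_max = (91/16)/(7/4) = 13/4
d_a = ½·91/16·7/4 = 637/128; d_c = 91/16·9 = 819/16
d = 2·637/128 + 819/16 = 3913/64
t_c = 9 > 0 so v_max = 91/16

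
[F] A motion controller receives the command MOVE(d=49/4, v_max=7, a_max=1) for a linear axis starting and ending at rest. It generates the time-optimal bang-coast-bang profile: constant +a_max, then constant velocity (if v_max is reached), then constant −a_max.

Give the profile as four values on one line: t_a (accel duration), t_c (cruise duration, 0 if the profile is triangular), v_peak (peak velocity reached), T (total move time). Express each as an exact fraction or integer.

t_a=7/2 t_c=0 v_peak=7/2 T=7

v_max²/a_max = 7²/1 = 49
49/4 < 49 so t_c = 0
v_peak = √(49/4·1) = √(49/4) = 7/2
t_a = (7/2)/1 = 7/2; t_c = 0
T = 2·7/2 = 7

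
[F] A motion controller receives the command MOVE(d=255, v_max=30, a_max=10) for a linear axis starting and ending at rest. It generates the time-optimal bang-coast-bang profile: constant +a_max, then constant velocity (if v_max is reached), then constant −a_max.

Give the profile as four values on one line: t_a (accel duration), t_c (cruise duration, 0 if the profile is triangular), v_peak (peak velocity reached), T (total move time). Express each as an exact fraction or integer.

vₘ²/aₘ = 30²/10 = 90
255 ≥ 90 ⇒ cruise phase
t_a = 30/10 = 3; v_peak = 30
d_cruise = 255 − 90 = 165; t_c = 165/30 = 11/2
T = 2·3 + 11/2 = 23/2

t_a=3 t_c=11/2 v_peak=30 T=23/2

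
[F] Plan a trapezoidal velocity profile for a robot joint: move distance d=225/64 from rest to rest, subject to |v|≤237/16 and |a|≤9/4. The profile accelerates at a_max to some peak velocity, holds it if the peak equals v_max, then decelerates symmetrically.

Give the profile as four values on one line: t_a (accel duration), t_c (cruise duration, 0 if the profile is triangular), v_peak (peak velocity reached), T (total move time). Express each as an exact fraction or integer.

t_a=5/4 t_c=0 v_peak=45/16 T=5/2

v_max²/a_max = (237/16)²/(9/4) = 6241/64
225/64 < 6241/64 → triangular
v_peak = √(225/64·9/4) = √(2025/256) = 45/16
t_a = (45/16)/(9/4) = 5/4; t_c = 0
T = 2·5/4 = 5/2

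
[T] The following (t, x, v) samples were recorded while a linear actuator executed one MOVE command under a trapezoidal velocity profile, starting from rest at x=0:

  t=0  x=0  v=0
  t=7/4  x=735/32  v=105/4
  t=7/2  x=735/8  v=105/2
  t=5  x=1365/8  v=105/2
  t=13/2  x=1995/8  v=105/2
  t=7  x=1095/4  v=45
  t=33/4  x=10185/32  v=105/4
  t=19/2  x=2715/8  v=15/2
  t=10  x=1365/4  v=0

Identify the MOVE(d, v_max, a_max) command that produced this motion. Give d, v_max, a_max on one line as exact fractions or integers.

final state: t=10, x=1365/4, v=0 → d = 1365/4
a_max = (105/4−0)/(7/4−0) = 15
max v = 105/2 over t∈[7/2,13/2] → v_max = 105/2
check: 105/2·(7/2+3) = 1365/4 ✓

d=1365/4 v_max=105/2 a_max=15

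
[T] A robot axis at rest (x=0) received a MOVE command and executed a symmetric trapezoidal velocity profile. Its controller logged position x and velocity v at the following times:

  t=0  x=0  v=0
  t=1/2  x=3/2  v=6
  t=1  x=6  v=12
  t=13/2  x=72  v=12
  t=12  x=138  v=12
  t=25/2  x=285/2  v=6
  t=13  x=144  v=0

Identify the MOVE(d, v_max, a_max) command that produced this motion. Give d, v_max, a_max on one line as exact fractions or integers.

final state: t=13, x=144, v=0 → d = 144
a_max = (6−0)/(1/2−0) = 12
max v = 12 over t∈[1,12] → v_max = 12
check: 12·(1+11) = 144 ✓

d=144 v_max=12 a_max=12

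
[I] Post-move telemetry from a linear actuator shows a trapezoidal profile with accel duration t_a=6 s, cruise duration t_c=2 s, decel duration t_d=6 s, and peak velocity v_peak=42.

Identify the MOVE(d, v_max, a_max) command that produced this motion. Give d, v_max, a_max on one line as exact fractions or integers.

a_max = 42/6 = 7
d_a = ½·42·6 = 126; d_c = 42·2 = 84
d = 2·126 + 84 = 336
t_c = 2 > 0 so v_max = 42

d=336 v_max=42 a_max=7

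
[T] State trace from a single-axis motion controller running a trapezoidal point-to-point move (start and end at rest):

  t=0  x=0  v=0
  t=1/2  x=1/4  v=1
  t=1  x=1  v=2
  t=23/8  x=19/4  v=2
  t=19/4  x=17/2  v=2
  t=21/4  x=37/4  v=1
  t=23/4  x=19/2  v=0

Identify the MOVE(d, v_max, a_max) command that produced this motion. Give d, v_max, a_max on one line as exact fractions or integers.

d=19/2 v_max=2 a_max=2

final state: t=23/4, x=19/2, v=0 → d = 19/2
a_max = (1−0)/(1/2−0) = 2
max v = 2 over t∈[1,19/4] → v_max = 2
check: 2·(1+15/4) = 19/2 ✓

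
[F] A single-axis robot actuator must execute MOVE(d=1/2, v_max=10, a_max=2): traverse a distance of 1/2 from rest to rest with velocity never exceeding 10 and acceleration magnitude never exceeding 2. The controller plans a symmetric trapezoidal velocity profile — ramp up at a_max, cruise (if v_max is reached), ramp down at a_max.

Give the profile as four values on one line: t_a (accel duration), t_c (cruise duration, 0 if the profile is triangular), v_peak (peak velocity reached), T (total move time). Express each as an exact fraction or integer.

vₘ²/aₘ = 10²/2 = 50
1/2 < 50 so t_c = 0
v_peak = √(1/2·2) = √1 = 1
t_a = 1/2; t_c = 0
T = 2·1/2 = 1

t_a=1/2 t_c=0 v_peak=1 T=1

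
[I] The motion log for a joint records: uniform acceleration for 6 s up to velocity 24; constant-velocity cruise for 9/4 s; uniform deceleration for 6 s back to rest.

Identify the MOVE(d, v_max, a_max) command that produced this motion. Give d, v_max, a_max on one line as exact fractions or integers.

d=198 v_max=24 a_max=4

a_max = 24/6 = 4
d_a = ½·24·6 = 72; d_c = 24·9/4 = 54
d = 2·72 + 54 = 198
t_c = 9/4 > 0 → v_max = v_peak = 24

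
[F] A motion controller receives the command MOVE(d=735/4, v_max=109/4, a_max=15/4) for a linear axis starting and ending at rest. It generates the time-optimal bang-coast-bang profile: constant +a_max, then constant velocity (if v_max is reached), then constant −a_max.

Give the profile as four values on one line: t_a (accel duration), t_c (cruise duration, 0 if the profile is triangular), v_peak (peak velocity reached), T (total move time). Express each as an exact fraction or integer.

vₘ²/aₘ = (109/4)²/(15/4) = 11881/60
735/4 < 11881/60 ⇒ no cruise
v_peak = √(735/4·15/4) = √(11025/16) = 105/4
t_a = (105/4)/(15/4) = 7; t_c = 0
T = 2·7 = 14

t_a=7 t_c=0 v_peak=105/4 T=14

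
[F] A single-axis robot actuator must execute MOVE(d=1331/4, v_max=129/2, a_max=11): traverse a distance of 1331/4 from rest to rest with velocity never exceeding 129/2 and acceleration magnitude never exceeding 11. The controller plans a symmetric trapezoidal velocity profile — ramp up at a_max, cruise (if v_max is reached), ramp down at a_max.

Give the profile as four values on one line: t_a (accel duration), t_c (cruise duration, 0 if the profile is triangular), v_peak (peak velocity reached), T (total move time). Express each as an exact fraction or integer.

t_a=11/2 t_c=0 v_peak=121/2 T=11

(v_max)²/a_max = (129/2)²/11 = 16641/44
1331/4 < 16641/44 ⇒ no cruise
v_peak = √(1331/4·11) = √(14641/4) = 121/2
t_a = (121/2)/11 = 11/2; t_c = 0
T = 2·11/2 = 11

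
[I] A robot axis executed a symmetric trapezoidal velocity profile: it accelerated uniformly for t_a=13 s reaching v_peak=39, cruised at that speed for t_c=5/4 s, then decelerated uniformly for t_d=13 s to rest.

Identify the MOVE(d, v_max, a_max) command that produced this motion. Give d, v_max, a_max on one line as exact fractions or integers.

d=2223/4 v_max=39 a_max=3

a_max = 39/13 = 3
d_a = ½·39·13 = 507/2; d_c = 39·5/4 = 195/4
d = 2·507/2 + 195/4 = 2223/4
t_c = 5/4 > 0 so v_max = 39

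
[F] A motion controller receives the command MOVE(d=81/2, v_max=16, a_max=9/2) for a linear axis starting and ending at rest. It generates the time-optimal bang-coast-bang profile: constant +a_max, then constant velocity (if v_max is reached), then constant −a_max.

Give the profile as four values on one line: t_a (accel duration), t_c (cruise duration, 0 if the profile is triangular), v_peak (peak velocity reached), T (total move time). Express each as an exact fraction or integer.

vₘ²/aₘ = 16²/(9/2) = 512/9
81/2 < 512/9 → triangular
v_peak = √(81/2·9/2) = √(729/4) = 27/2
t_a = (27/2)/(9/2) = 3; t_c = 0
T = 2·3 = 6

t_a=3 t_c=0 v_peak=27/2 T=6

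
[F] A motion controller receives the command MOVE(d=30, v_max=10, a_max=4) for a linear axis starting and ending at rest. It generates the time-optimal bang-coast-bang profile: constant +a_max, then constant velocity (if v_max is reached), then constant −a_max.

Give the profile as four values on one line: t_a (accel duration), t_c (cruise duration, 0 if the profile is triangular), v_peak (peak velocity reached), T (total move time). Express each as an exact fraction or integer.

(v_max)²/a_max = 10²/4 = 25
30 ≥ 25 so v_max reached
t_a = 10/4 = 5/2; v_peak = 10
d_cruise = 30 − 25 = 5; t_c = 5/10 = 1/2
T = 2·5/2 + 1/2 = 11/2

t_a=5/2 t_c=1/2 v_peak=10 T=11/2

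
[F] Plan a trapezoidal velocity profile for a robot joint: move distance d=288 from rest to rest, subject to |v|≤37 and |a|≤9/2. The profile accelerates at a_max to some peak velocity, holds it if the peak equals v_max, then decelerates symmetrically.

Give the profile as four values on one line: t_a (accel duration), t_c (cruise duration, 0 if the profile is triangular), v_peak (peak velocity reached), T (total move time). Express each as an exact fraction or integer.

(v_max)²/a_max = 37²/(9/2) = 2738/9
288 < 2738/9 ⇒ no cruise
v_peak = √(288·9/2) = √1296 = 36
t_a = 36/(9/2) = 8; t_c = 0
T = 2·8 = 16

t_a=8 t_c=0 v_peak=36 T=16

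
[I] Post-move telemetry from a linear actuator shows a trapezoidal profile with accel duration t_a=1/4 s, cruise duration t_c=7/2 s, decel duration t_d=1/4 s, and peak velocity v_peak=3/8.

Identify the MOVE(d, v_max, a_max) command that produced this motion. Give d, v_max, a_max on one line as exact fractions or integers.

a_max = (3/8)/(1/4) = 3/2
d_a = ½·3/8·1/4 = 3/64; d_c = 3/8·7/2 = 21/16
d = 2·3/64 + 21/16 = 45/32
t_c = 7/2 > 0 so v_max = 3/8

d=45/32 v_max=3/8 a_max=3/2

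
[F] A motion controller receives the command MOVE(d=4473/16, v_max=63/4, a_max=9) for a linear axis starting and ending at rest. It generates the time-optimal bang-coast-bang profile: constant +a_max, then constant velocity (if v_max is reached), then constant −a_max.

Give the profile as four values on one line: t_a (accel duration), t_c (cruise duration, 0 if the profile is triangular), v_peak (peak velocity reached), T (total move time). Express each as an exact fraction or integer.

t_a=7/4 t_c=16 v_peak=63/4 T=39/2

v_max²/a_max = (63/4)²/9 = 441/16
4473/16 ≥ 441/16 so v_max reached
t_a = (63/4)/9 = 7/4; v_peak = 63/4
d_cruise = 4473/16 − 441/16 = 252; t_c = 252/(63/4) = 16
T = 2·7/4 + 16 = 39/2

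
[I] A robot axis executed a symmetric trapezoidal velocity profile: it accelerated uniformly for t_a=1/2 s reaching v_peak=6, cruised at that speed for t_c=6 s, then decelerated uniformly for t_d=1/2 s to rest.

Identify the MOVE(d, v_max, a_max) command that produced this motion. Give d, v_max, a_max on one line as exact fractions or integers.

a_max = 6/(1/2) = 12
d_a = ½·6·1/2 = 3/2; d_c = 6·6 = 36
d = 2·3/2 + 36 = 39
t_c = 6 > 0 → v_max = v_peak = 6

d=39 v_max=6 a_max=12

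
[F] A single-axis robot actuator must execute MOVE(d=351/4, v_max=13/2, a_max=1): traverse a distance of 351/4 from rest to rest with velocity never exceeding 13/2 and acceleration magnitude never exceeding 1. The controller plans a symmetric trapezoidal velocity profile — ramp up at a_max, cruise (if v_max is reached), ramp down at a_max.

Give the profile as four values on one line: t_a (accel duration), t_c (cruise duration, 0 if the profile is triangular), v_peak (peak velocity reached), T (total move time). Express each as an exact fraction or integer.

t_a=13/2 t_c=7 v_peak=13/2 T=20

v_max²/a_max = (13/2)²/1 = 169/4
351/4 ≥ 169/4 so v_max reached
t_a = (13/2)/1 = 13/2; v_peak = 13/2
d_cruise = 351/4 − 169/4 = 91/2; t_c = (91/2)/(13/2) = 7
T = 2·13/2 + 7 = 20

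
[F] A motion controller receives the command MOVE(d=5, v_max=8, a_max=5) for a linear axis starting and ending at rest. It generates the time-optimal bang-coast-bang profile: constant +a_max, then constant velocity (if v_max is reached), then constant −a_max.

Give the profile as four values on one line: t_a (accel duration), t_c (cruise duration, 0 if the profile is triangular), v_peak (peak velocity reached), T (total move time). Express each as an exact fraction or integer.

v_max²/a_max = 8²/5 = 64/5
5 < 64/5 → triangular
v_peak = √(5·5) = √25 = 5
t_a = 5/5 = 1; t_c = 0
T = 2·1 = 2

t_a=1 t_c=0 v_peak=5 T=2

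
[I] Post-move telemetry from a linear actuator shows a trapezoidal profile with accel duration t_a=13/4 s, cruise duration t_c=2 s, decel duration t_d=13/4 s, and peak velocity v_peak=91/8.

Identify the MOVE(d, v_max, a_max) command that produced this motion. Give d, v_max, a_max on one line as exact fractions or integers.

d=1911/32 v_max=91/8 a_max=7/2

a_max = (91/8)/(13/4) = 7/2
d_a = ½·91/8·13/4 = 1183/64; d_c = 91/8·2 = 91/4
d = 2·1183/64 + 91/4 = 1911/32
t_c = 2 > 0 so v_max = 91/8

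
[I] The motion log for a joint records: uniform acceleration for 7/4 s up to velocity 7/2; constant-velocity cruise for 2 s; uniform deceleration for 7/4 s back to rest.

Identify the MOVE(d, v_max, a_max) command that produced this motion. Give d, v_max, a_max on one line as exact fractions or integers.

d=105/8 v_max=7/2 a_max=2

a_max = (7/2)/(7/4) = 2
d_a = ½·7/2·7/4 = 49/16; d_c = 7/2·2 = 7
d = 2·49/16 + 7 = 105/8
t_c = 2 > 0 so v_max = 7/2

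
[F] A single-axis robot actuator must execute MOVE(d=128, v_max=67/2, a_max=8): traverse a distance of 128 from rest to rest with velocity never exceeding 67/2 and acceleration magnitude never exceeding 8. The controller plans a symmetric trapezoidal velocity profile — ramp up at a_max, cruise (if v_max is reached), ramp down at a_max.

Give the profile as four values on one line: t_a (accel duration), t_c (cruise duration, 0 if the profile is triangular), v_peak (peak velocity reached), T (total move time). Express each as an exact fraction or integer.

vₘ²/aₘ = (67/2)²/8 = 4489/32
128 < 4489/32 → triangular
v_peak = √(128·8) = √1024 = 32
t_a = 32/8 = 4; t_c = 0
T = 2·4 = 8

t_a=4 t_c=0 v_peak=32 T=8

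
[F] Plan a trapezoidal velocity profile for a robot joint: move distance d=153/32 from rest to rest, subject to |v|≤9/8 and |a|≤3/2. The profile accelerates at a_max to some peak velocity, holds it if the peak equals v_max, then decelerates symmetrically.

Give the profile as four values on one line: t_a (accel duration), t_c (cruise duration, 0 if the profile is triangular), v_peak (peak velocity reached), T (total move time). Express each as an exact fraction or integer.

vₘ²/aₘ = (9/8)²/(3/2) = 27/32
153/32 ≥ 27/32 → trapezoidal
t_a = (9/8)/(3/2) = 3/4; v_peak = 9/8
d_cruise = 153/32 − 27/32 = 63/16; t_c = (63/16)/(9/8) = 7/2
T = 2·3/4 + 7/2 = 5

t_a=3/4 t_c=7/2 v_peak=9/8 T=5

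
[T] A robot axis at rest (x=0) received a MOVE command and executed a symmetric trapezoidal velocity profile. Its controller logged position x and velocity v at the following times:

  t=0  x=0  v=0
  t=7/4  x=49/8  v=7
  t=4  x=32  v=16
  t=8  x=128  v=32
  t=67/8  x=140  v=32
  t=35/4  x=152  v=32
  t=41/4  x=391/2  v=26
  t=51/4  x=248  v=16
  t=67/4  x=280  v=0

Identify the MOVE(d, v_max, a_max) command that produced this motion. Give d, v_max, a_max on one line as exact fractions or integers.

final state: t=67/4, x=280, v=0 → d = 280
a_max = (7−0)/(7/4−0) = 4
max v = 32 over t∈[8,35/4] → v_max = 32
check: 32·(8+3/4) = 280 ✓

d=280 v_max=32 a_max=4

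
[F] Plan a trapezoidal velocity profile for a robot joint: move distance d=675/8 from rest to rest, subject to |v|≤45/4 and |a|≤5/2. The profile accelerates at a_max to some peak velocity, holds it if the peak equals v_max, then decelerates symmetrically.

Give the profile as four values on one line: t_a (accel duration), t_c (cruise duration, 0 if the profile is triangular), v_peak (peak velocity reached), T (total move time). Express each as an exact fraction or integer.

(v_max)²/a_max = (45/4)²/(5/2) = 405/8
675/8 ≥ 405/8 so v_max reached
t_a = (45/4)/(5/2) = 9/2; v_peak = 45/4
d_cruise = 675/8 − 405/8 = 135/4; t_c = (135/4)/(45/4) = 3
T = 2·9/2 + 3 = 12

t_a=9/2 t_c=3 v_peak=45/4 T=12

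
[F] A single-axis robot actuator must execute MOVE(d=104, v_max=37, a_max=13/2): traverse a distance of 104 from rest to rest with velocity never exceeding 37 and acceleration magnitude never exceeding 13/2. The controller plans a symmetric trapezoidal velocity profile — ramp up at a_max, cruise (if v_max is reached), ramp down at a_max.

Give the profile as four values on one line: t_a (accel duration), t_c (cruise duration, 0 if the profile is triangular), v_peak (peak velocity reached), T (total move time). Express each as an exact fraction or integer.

v_max²/a_max = 37²/(13/2) = 2738/13
104 < 2738/13 → triangular
v_peak = √(104·13/2) = √676 = 26
t_a = 26/(13/2) = 4; t_c = 0
T = 2·4 = 8

t_a=4 t_c=0 v_peak=26 T=8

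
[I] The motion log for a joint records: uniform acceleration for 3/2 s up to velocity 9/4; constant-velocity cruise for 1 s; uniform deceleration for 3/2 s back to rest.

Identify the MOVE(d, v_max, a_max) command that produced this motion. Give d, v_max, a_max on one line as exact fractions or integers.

a_max = (9/4)/(3/2) = 3/2
d_a = ½·9/4·3/2 = 27/16; d_c = 9/4·1 = 9/4
d = 2·27/16 + 9/4 = 45/8
t_c = 1 > 0 so v_max = 9/4

d=45/8 v_max=9/4 a_max=3/2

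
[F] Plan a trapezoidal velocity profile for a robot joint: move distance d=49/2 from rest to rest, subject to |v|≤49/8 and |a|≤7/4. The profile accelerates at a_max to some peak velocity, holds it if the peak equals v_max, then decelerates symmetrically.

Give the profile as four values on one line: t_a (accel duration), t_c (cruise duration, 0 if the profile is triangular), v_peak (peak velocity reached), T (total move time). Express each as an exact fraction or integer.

t_a=7/2 t_c=1/2 v_peak=49/8 T=15/2

v_max²/a_max = (49/8)²/(7/4) = 343/16
49/2 ≥ 343/16 so v_max reached
t_a = (49/8)/(7/4) = 7/2; v_peak = 49/8
d_cruise = 49/2 − 343/16 = 49/16; t_c = (49/16)/(49/8) = 1/2
T = 2·7/2 + 1/2 = 15/2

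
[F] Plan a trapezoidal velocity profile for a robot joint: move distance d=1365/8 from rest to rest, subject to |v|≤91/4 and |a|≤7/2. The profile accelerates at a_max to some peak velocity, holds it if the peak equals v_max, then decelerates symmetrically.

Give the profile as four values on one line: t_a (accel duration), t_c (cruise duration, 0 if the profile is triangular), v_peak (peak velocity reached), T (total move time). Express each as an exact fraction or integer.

(v_max)²/a_max = (91/4)²/(7/2) = 1183/8
1365/8 ≥ 1183/8 ⇒ cruise phase
t_a = (91/4)/(7/2) = 13/2; v_peak = 91/4
d_cruise = 1365/8 − 1183/8 = 91/4; t_c = (91/4)/(91/4) = 1
T = 2·13/2 + 1 = 14

t_a=13/2 t_c=1 v_peak=91/4 T=14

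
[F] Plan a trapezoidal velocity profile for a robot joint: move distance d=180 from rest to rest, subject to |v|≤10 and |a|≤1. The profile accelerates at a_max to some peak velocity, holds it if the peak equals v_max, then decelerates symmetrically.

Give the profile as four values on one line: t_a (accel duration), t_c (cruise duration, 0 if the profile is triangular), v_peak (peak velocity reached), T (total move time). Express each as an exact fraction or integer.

t_a=10 t_c=8 v_peak=10 T=28

v_max²/a_max = 10²/1 = 100
180 ≥ 100 → trapezoidal
t_a = 10/1 = 10; v_peak = 10
d_cruise = 180 − 100 = 80; t_c = 80/10 = 8
T = 2·10 + 8 = 28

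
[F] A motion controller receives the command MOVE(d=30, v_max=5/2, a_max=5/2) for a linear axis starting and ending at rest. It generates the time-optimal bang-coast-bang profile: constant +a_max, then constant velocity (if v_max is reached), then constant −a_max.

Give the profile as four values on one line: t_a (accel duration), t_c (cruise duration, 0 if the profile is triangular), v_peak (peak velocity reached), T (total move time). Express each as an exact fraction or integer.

t_a=1 t_c=11 v_peak=5/2 T=13

vₘ²/aₘ = (5/2)²/(5/2) = 5/2
30 ≥ 5/2 → trapezoidal
t_a = (5/2)/(5/2) = 1; v_peak = 5/2
d_cruise = 30 − 5/2 = 55/2; t_c = (55/2)/(5/2) = 11
T = 2·1 + 11 = 13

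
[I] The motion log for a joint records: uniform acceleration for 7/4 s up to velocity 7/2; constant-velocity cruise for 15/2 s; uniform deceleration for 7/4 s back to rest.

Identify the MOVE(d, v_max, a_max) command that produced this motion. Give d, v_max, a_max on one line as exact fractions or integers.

a_max = (7/2)/(7/4) = 2
d_a = ½·7/2·7/4 = 49/16; d_c = 7/2·15/2 = 105/4
d = 2·49/16 + 105/4 = 259/8
t_c = 15/2 > 0 → v_max = v_peak = 7/2

d=259/8 v_max=7/2 a_max=2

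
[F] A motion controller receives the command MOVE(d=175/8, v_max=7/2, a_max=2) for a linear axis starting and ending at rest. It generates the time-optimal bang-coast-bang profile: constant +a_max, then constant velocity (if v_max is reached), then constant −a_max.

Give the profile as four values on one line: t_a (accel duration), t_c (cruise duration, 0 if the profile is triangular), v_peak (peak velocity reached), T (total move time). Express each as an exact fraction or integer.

t_a=7/4 t_c=9/2 v_peak=7/2 T=8

(v_max)²/a_max = (7/2)²/2 = 49/8
175/8 ≥ 49/8 ⇒ cruise phase
t_a = (7/2)/2 = 7/4; v_peak = 7/2
d_cruise = 175/8 − 49/8 = 63/4; t_c = (63/4)/(7/2) = 9/2
T = 2·7/4 + 9/2 = 8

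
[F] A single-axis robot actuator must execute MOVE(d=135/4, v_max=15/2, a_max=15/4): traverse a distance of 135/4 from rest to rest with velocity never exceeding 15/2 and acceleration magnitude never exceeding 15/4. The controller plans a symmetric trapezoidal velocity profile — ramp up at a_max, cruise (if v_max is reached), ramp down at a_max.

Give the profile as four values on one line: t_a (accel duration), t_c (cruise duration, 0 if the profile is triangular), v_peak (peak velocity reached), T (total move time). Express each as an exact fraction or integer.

vₘ²/aₘ = (15/2)²/(15/4) = 15
135/4 ≥ 15 so v_max reached
t_a = (15/2)/(15/4) = 2; v_peak = 15/2
d_cruise = 135/4 − 15 = 75/4; t_c = (75/4)/(15/2) = 5/2
T = 2·2 + 5/2 = 13/2

t_a=2 t_c=5/2 v_peak=15/2 T=13/2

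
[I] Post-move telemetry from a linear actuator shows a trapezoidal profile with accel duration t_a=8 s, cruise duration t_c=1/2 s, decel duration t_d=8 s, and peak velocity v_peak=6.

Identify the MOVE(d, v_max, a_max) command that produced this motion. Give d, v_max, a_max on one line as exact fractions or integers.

a_max = 6/8 = 3/4
d_a = ½·6·8 = 24; d_c = 6·1/2 = 3
d = 2·24 + 3 = 51
t_c = 1/2 > 0 so v_max = 6

d=51 v_max=6 a_max=3/4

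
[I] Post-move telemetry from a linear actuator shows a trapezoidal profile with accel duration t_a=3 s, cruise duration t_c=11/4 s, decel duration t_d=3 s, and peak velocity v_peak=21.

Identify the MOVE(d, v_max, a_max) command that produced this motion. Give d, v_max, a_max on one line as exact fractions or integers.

a_max = 21/3 = 7
d_a = ½·21·3 = 63/2; d_c = 21·11/4 = 231/4
d = 2·63/2 + 231/4 = 483/4
t_c = 11/4 > 0 so v_max = 21

d=483/4 v_max=21 a_max=7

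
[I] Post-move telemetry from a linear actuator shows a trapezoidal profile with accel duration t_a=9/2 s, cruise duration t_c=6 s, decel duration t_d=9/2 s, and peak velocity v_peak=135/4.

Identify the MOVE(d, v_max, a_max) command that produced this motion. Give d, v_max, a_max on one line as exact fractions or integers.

a_max = (135/4)/(9/2) = 15/2
d_a = ½·135/4·9/2 = 1215/16; d_c = 135/4·6 = 405/2
d = 2·1215/16 + 405/2 = 2835/8
t_c = 6 > 0 so v_max = 135/4

d=2835/8 v_max=135/4 a_max=15/2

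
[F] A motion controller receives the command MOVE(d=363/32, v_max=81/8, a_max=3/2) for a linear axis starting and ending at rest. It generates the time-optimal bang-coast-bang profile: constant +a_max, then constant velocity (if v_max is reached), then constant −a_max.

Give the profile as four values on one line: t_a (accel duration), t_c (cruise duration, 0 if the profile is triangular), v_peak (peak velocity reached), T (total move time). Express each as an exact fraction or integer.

(v_max)²/a_max = (81/8)²/(3/2) = 2187/32
363/32 < 2187/32 → triangular
v_peak = √(363/32·3/2) = √(1089/64) = 33/8
t_a = (33/8)/(3/2) = 11/4; t_c = 0
T = 2·11/4 = 11/2

t_a=11/4 t_c=0 v_peak=33/8 T=11/2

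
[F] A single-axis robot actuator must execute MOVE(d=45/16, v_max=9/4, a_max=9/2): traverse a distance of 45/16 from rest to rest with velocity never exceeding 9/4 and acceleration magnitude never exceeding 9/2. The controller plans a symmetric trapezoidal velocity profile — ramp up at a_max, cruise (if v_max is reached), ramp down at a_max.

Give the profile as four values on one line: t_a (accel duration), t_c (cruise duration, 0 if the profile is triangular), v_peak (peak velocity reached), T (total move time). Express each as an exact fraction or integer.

vₘ²/aₘ = (9/4)²/(9/2) = 9/8
45/16 ≥ 9/8 → trapezoidal
t_a = (9/4)/(9/2) = 1/2; v_peak = 9/4
d_cruise = 45/16 − 9/8 = 27/16; t_c = (27/16)/(9/4) = 3/4
T = 2·1/2 + 3/4 = 7/4

t_a=1/2 t_c=3/4 v_peak=9/4 T=7/4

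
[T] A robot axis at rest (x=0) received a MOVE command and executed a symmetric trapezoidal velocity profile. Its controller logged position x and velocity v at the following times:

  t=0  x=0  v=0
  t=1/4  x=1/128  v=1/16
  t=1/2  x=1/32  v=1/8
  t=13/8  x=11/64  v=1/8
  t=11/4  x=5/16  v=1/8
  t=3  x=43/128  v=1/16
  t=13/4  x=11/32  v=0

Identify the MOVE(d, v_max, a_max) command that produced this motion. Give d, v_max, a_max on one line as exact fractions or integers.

d=11/32 v_max=1/8 a_max=1/4

final state: t=13/4, x=11/32, v=0 → d = 11/32
a_max = (1/16−0)/(1/4−0) = 1/4
max v = 1/8 over t∈[1/2,11/4] → v_max = 1/8
check: 1/8·(1/2+9/4) = 11/32 ✓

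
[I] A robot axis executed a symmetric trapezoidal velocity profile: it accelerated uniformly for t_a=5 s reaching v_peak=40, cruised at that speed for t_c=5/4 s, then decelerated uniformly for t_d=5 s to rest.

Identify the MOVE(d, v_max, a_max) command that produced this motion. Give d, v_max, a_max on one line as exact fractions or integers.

a_max = 40/5 = 8
d_a = ½·40·5 = 100; d_c = 40·5/4 = 50
d = 2·100 + 50 = 250
t_c = 5/4 > 0 ⇒ limit active, v_max = 40

d=250 v_max=40 a_max=8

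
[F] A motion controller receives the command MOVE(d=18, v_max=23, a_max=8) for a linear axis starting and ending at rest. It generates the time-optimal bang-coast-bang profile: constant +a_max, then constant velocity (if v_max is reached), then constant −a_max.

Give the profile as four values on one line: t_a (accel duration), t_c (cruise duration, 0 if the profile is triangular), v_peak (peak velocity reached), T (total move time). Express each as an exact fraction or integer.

vₘ²/aₘ = 23²/8 = 529/8
18 < 529/8 → triangular
v_peak = √(18·8) = √144 = 12
t_a = 12/8 = 3/2; t_c = 0
T = 2·3/2 = 3

t_a=3/2 t_c=0 v_peak=12 T=3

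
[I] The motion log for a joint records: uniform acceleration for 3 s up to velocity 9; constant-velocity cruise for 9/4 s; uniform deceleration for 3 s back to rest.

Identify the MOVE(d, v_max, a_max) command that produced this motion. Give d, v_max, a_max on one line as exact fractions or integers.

d=189/4 v_max=9 a_max=3

a_max = 9/3 = 3
d_a = ½·9·3 = 27/2; d_c = 9·9/4 = 81/4
d = 2·27/2 + 81/4 = 189/4
t_c = 9/4 > 0 so v_max = 9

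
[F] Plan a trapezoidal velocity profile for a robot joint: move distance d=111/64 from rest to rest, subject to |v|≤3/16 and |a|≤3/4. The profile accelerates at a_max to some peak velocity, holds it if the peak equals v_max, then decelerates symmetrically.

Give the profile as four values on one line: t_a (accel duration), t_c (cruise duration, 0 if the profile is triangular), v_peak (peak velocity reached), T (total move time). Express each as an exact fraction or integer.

t_a=1/4 t_c=9 v_peak=3/16 T=19/2

v_max²/a_max = (3/16)²/(3/4) = 3/64
111/64 ≥ 3/64 → trapezoidal
t_a = (3/16)/(3/4) = 1/4; v_peak = 3/16
d_cruise = 111/64 − 3/64 = 27/16; t_c = (27/16)/(3/16) = 9
T = 2·1/4 + 9 = 19/2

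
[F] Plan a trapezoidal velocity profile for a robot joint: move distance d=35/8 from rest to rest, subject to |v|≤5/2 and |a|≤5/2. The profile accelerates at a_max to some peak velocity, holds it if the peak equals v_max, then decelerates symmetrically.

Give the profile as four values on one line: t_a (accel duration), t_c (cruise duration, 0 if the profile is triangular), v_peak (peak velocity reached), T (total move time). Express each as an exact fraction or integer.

(v_max)²/a_max = (5/2)²/(5/2) = 5/2
35/8 ≥ 5/2 so v_max reached
t_a = (5/2)/(5/2) = 1; v_peak = 5/2
d_cruise = 35/8 − 5/2 = 15/8; t_c = (15/8)/(5/2) = 3/4
T = 2·1 + 3/4 = 11/4

t_a=1 t_c=3/4 v_peak=5/2 T=11/4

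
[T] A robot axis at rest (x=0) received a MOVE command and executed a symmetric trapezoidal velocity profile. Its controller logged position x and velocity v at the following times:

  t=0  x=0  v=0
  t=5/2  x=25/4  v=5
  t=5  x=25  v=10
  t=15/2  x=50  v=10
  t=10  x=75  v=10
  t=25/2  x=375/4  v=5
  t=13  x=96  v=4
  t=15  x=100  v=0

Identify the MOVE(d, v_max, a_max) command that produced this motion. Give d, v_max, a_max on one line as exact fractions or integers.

d=100 v_max=10 a_max=2

final state: t=15, x=100, v=0 → d = 100
a_max = (5−0)/(5/2−0) = 2
max v = 10 over t∈[5,10] → v_max = 10
check: 10·(5+5) = 100 ✓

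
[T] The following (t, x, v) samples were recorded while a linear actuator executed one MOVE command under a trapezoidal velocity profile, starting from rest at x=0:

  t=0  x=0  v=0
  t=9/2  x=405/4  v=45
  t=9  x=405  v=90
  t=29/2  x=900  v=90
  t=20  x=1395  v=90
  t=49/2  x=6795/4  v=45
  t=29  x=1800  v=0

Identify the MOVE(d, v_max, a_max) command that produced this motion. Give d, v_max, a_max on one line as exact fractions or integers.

final state: t=29, x=1800, v=0 → d = 1800
a_max = (45−0)/(9/2−0) = 10
max v = 90 over t∈[9,20] → v_max = 90
check: 90·(9+11) = 1800 ✓

d=1800 v_max=90 a_max=10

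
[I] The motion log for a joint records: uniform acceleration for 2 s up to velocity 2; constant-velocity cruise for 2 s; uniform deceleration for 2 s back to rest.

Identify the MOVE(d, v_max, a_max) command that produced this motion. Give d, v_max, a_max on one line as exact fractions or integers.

a_max = 2/2 = 1
d_a = ½·2·2 = 2; d_c = 2·2 = 4
d = 2·2 + 4 = 8
t_c = 2 > 0 ⇒ limit active, v_max = 2

d=8 v_max=2 a_max=1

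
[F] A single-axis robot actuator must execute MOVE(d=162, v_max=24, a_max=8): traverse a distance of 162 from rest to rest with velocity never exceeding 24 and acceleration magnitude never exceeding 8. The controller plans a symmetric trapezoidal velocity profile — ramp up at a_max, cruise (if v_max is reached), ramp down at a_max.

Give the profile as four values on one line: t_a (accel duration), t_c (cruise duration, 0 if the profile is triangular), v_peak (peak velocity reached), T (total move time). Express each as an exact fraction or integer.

(v_max)²/a_max = 24²/8 = 72
162 ≥ 72 → trapezoidal
t_a = 24/8 = 3; v_peak = 24
d_cruise = 162 − 72 = 90; t_c = 90/24 = 15/4
T = 2·3 + 15/4 = 39/4

t_a=3 t_c=15/4 v_peak=24 T=39/4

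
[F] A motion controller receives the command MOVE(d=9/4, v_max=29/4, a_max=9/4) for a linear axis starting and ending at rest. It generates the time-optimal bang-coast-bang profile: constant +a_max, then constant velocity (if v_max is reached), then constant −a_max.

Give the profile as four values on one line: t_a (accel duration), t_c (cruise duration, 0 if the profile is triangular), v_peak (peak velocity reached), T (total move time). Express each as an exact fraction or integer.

v_max²/a_max = (29/4)²/(9/4) = 841/36
9/4 < 841/36 so t_c = 0
v_peak = √(9/4·9/4) = √(81/16) = 9/4
t_a = (9/4)/(9/4) = 1; t_c = 0
T = 2·1 = 2

t_a=1 t_c=0 v_peak=9/4 T=2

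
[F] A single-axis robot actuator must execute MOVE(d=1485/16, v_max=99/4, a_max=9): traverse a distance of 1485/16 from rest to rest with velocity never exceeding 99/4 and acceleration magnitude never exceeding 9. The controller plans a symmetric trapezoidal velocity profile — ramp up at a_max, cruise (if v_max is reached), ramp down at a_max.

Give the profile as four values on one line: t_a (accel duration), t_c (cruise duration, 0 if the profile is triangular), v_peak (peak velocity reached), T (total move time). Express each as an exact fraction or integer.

v_max²/a_max = (99/4)²/9 = 1089/16
1485/16 ≥ 1089/16 ⇒ cruise phase
t_a = (99/4)/9 = 11/4; v_peak = 99/4
d_cruise = 1485/16 − 1089/16 = 99/4; t_c = (99/4)/(99/4) = 1
T = 2·11/4 + 1 = 13/2

t_a=11/4 t_c=1 v_peak=99/4 T=13/2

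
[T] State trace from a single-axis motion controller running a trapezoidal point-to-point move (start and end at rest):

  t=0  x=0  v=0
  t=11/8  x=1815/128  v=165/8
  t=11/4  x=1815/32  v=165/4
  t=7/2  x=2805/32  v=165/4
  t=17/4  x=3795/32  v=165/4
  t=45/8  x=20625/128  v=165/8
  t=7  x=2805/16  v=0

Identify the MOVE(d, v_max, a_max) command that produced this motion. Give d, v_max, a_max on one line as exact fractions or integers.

final state: t=7, x=2805/16, v=0 → d = 2805/16
a_max = (165/8−0)/(11/8−0) = 15
max v = 165/4 over t∈[11/4,17/4] → v_max = 165/4
check: 165/4·(11/4+3/2) = 2805/16 ✓

d=2805/16 v_max=165/4 a_max=15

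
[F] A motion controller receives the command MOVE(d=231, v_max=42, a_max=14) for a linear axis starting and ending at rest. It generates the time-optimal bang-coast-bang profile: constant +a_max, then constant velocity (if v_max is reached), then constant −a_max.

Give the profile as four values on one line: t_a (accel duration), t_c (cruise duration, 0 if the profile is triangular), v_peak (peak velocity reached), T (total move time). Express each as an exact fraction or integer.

vₘ²/aₘ = 42²/14 = 126
231 ≥ 126 ⇒ cruise phase
t_a = 42/14 = 3; v_peak = 42
d_cruise = 231 − 126 = 105; t_c = 105/42 = 5/2
T = 2·3 + 5/2 = 17/2

t_a=3 t_c=5/2 v_peak=42 T=17/2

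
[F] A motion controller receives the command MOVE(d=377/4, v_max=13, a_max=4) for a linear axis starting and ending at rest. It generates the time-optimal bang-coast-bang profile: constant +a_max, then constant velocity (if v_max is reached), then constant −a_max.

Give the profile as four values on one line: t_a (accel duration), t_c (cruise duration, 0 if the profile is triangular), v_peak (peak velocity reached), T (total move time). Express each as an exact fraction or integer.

t_a=13/4 t_c=4 v_peak=13 T=21/2

vₘ²/aₘ = 13²/4 = 169/4
377/4 ≥ 169/4 ⇒ cruise phase
t_a = 13/4; v_peak = 13
d_cruise = 377/4 − 169/4 = 52; t_c = 52/13 = 4
T = 2·13/4 + 4 = 21/2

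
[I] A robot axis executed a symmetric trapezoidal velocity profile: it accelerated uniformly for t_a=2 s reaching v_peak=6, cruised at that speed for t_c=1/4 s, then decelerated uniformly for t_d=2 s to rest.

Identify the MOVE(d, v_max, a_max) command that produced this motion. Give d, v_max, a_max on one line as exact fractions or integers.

d=27/2 v_max=6 a_max=3

a_max = 6/2 = 3
d_a = ½·6·2 = 6; d_c = 6·1/4 = 3/2
d = 2·6 + 3/2 = 27/2
t_c = 1/4 > 0 ⇒ limit active, v_max = 6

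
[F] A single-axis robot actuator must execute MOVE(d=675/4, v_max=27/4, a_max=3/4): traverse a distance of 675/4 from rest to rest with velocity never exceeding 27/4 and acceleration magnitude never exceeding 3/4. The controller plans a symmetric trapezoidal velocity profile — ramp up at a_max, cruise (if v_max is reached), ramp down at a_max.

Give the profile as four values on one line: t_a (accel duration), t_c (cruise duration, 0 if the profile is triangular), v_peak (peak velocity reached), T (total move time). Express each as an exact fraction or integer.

t_a=9 t_c=16 v_peak=27/4 T=34

vₘ²/aₘ = (27/4)²/(3/4) = 243/4
675/4 ≥ 243/4 ⇒ cruise phase
t_a = (27/4)/(3/4) = 9; v_peak = 27/4
d_cruise = 675/4 − 243/4 = 108; t_c = 108/(27/4) = 16
T = 2·9 + 16 = 34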